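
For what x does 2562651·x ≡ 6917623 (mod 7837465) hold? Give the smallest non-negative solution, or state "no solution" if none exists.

First find gcd(2562651, 7837465):
7837465 = 3*2562651 + 149512
2562651 = 17*149512 + 20947
149512 = 7*20947 + 2883
20947 = 7*2883 + 766
2883 = 3*766 + 585
766 = 1*585 + 181
585 = 3*181 + 42
181 = 4*42 + 13
42 = 3*13 + 3
13 = 4*3 + 1
3 = 3*1 + 0
gcd = 1, so a unique solution mod 7837465 exists.
Back-substitute for the Bézout coefficients:
1 = 13 − 4·3
1 = −4·42 + 13·13
1 = 13·181 − 56·42
1 = −56·585 + 181·181
1 = 181·766 − 237·585
1 = −237·2883 + 892·766
1 = 892·20947 − 6481·2883
1 = −6481·149512 + 46259·20947
1 = 46259·2562651 − 792884·149512
1 = −792884·7837465 + 2424911·2562651
So 2562651·(2424911) ≡ 1 (mod 7837465), giving 2562651⁻¹ ≡ 2424911.
x ≡ 2562651⁻¹·6917623 ≡ 2424911·6917623 ≡ 7554938 (mod 7837465).

7554938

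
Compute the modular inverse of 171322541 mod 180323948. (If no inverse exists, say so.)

Extended Euclidean algorithm:
180323948 = 1×171322541 + 9001407
171322541 = 19×9001407 + 295808
9001407 = 30×295808 + 127167
295808 = 2×127167 + 41474
127167 = 3×41474 + 2745
41474 = 15×2745 + 299
2745 = 9×299 + 54
299 = 5×54 + 29
54 = 1×29 + 25
29 = 1×25 + 4
25 = 6×4 + 1
4 = 4×1 + 0
gcd = 1, so the inverse exists. Back-substitute:
1 = 25 − 6·4
1 = −6·29 + 7·25
1 = 7·54 − 13·29
1 = −13·299 + 72·54
1 = 72·2745 − 661·299
1 = −661·41474 + 9987·2745
1 = 9987·127167 − 30622·41474
1 = −30622·295808 + 71231·127167
1 = 71231·9001407 − 2167552·295808
1 = −2167552·171322541 + 41254719·9001407
1 = 41254719·180323948 − 43422271·171322541
Hence 171322541⁻¹ ≡ -43422271 ≡ 136901677 (mod 180323948).

136901677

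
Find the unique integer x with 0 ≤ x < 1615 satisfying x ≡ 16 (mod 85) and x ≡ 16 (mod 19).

16

Write x = 16 + 85·k. Then 85·k ≡ 16 − 16 ≡ 0 (mod 19).
Need 85⁻¹ mod 19. Extended Euclid on (19, 9):
19 = 2×9 + 1
9 = 9×1 + 0
Back-substitute:
1 = 19 − 2·9
85⁻¹ ≡ 17 (mod 19), so k ≡ 17·0 ≡ 0 (mod 19).
x = 16 + 85·0 = 16.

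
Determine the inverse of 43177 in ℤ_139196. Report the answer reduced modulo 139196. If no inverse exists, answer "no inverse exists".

Run Euclid on (139196, 43177):
139196 = 3×43177 + 9665
43177 = 4×9665 + 4517
9665 = 2×4517 + 631
4517 = 7×631 + 100
631 = 6×100 + 31
100 = 3×31 + 7
31 = 4×7 + 3
7 = 2×3 + 1
3 = 3×1 + 0
The gcd is 1. Working backward:
1 = 7 − 2·3
1 = −2·31 + 9·7
1 = 9·100 − 29·31
1 = −29·631 + 183·100
1 = 183·4517 − 1310·631
1 = −1310·9665 + 2803·4517
1 = 2803·43177 − 12522·9665
1 = −12522·139196 + 40369·43177
So 43177·40369 ≡ 1 (mod 139196).

40369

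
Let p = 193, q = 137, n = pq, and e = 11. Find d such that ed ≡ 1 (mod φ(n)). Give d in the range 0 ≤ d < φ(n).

14243

φ(n) = (p−1)(q−1) = 192·136 = 26112.
Need d with 11·d ≡ 1 (mod 26112). Apply the extended Euclidean algorithm:
26112 = 2373×11 + 9
11 = 1×9 + 2
9 = 4×2 + 1
2 = 2×1 + 0
Back-substitute:
1 = 9 − 4·2
1 = −4·11 + 5·9
1 = 5·26112 − 11869·11
So 11·(-11869) ≡ 1 (mod 26112), hence d ≡ -11869 ≡ 14243 (mod 26112).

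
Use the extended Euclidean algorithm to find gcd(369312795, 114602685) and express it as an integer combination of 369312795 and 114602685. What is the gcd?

Euclidean algorithm:
369312795 = 3·114602685 + 25504740
114602685 = 4·25504740 + 12583725
25504740 = 2·12583725 + 337290
12583725 = 37·337290 + 103995
337290 = 3·103995 + 25305
103995 = 4·25305 + 2775
25305 = 9·2775 + 330
2775 = 8·330 + 135
330 = 2·135 + 60
135 = 2·60 + 15
60 = 4·15 + 0
gcd(369312795, 114602685) = 15.
Express as a combination:
15 = 135 − 2·60
15 = −2·330 + 5·135
15 = 5·2775 − 42·330
15 = −42·25305 + 383·2775
15 = 383·103995 − 1574·25305
15 = −1574·337290 + 5105·103995
15 = 5105·12583725 − 190459·337290
15 = −190459·25504740 + 386023·12583725
15 = 386023·114602685 − 1734551·25504740
15 = −1734551·369312795 + 5589676·114602685
So 15 = (-1734551)·369312795 + (5589676)·114602685.

15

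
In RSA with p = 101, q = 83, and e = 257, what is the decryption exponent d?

2393

φ(n) = (p−1)(q−1) = 100·82 = 8200.
Need d with 257·d ≡ 1 (mod 8200). Apply the extended Euclidean algorithm:
8200 = 31*257 + 233
257 = 1*233 + 24
233 = 9*24 + 17
24 = 1*17 + 7
17 = 2*7 + 3
7 = 2*3 + 1
3 = 3*1 + 0
Back-substitute:
1 = 7 − 2·3
1 = −2·17 + 5·7
1 = 5·24 − 7·17
1 = −7·233 + 68·24
1 = 68·257 − 75·233
1 = −75·8200 + 2393·257
So 257·2393 ≡ 1 (mod 8200), hence d = 2393.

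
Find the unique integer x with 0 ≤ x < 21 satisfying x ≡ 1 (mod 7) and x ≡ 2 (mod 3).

Write x = 1 + 7·k. Then 7·k ≡ 2 − 1 ≡ 1 (mod 3).
Need 7⁻¹ mod 3. Extended Euclid on (3, 1):
3 = 3·1 + 0
7⁻¹ ≡ 1 (mod 3), so k ≡ 1·1 ≡ 1 (mod 3).
x = 1 + 7·1 = 8.

8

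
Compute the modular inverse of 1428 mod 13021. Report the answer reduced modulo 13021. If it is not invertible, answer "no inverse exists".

11480

gcd(13021, 1428) by repeated division:
13021 = 9*1428 + 169
1428 = 8*169 + 76
169 = 2*76 + 17
76 = 4*17 + 8
17 = 2*8 + 1
8 = 8*1 + 0
gcd = 1, so the inverse exists. Back-substitute:
1 = 17 − 2·8
1 = −2·76 + 9·17
1 = 9·169 − 20·76
1 = −20·1428 + 169·169
1 = 169·13021 − 1541·1428
Hence 1428⁻¹ ≡ -1541 ≡ 11480 (mod 13021).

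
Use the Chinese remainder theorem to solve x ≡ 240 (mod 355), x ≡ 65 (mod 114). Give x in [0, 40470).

29705

Write x = 240 + 355·k. Then 355·k ≡ 65 − 240 ≡ 53 (mod 114).
Need 355⁻¹ mod 114. Extended Euclid on (114, 13):
114 = 8×13 + 10
13 = 1×10 + 3
10 = 3×3 + 1
3 = 3×1 + 0
Back-substitute:
1 = 10 − 3·3
1 = −3·13 + 4·10
1 = 4·114 − 35·13
355⁻¹ ≡ 79 (mod 114), so k ≡ 79·53 ≡ 83 (mod 114).
x = 240 + 355·83 = 29705.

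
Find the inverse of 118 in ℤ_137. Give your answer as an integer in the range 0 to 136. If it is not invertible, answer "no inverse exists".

Run Euclid on (137, 118):
137 = 1×118 + 19
118 = 6×19 + 4
19 = 4×4 + 3
4 = 1×3 + 1
3 = 3×1 + 0
gcd = 1, so the inverse exists. Back-substitute:
1 = 4 − 3
1 = −19 + 5·4
1 = 5·118 − 31·19
1 = −31·137 + 36·118
So 118·36 ≡ 1 (mod 137).

36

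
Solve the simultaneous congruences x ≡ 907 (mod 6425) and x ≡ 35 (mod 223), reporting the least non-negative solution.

270757

Write x = 907 + 6425·k. Then 6425·k ≡ 35 − 907 ≡ 20 (mod 223).
Need 6425⁻¹ mod 223. Extended Euclid on (223, 181):
223 = 1×181 + 42
181 = 4×42 + 13
42 = 3×13 + 3
13 = 4×3 + 1
3 = 3×1 + 0
Back-substitute:
1 = 13 − 4·3
1 = −4·42 + 13·13
1 = 13·181 − 56·42
1 = −56·223 + 69·181
6425⁻¹ ≡ 69 (mod 223), so k ≡ 69·20 ≡ 42 (mod 223).
x = 907 + 6425·42 = 270757.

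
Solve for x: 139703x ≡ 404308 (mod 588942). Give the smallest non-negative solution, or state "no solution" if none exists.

First find gcd(139703, 588942):
588942 = 4·139703 + 30130
139703 = 4·30130 + 19183
30130 = 1·19183 + 10947
19183 = 1·10947 + 8236
10947 = 1·8236 + 2711
8236 = 3·2711 + 103
2711 = 26·103 + 33
103 = 3·33 + 4
33 = 8·4 + 1
4 = 4·1 + 0
gcd = 1, so a unique solution mod 588942 exists.
Back-substitute for the Bézout coefficients:
1 = 33 − 8·4
1 = −8·103 + 25·33
1 = 25·2711 − 658·103
1 = −658·8236 + 1999·2711
1 = 1999·10947 − 2657·8236
1 = −2657·19183 + 4656·10947
1 = 4656·30130 − 7313·19183
1 = −7313·139703 + 33908·30130
1 = 33908·588942 − 142945·139703
So 139703·(-142945) ≡ 1 (mod 588942), giving 139703⁻¹ ≡ 445997.
x ≡ 139703⁻¹·404308 ≡ 445997·404308 ≡ 249284 (mod 588942).

249284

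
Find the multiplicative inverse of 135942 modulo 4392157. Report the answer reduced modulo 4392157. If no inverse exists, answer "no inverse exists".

2438461

Apply the Euclidean algorithm to 4392157 and 135942:
4392157 = 32×135942 + 42013
135942 = 3×42013 + 9903
42013 = 4×9903 + 2401
9903 = 4×2401 + 299
2401 = 8×299 + 9
299 = 33×9 + 2
9 = 4×2 + 1
2 = 2×1 + 0
gcd = 1, so the inverse exists. Back-substitute:
1 = 9 − 4·2
1 = −4·299 + 133·9
1 = 133·2401 − 1068·299
1 = −1068·9903 + 4405·2401
1 = 4405·42013 − 18688·9903
1 = −18688·135942 + 60469·42013
1 = 60469·4392157 − 1953696·135942
So 135942·(-1953696) ≡ 1 (mod 4392157), and -1953696 ≡ 2438461 (mod 4392157).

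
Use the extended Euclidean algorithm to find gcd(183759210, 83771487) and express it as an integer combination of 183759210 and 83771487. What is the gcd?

Euclidean algorithm:
183759210 = 2·83771487 + 16216236
83771487 = 5·16216236 + 2690307
16216236 = 6·2690307 + 74394
2690307 = 36·74394 + 12123
74394 = 6·12123 + 1656
12123 = 7·1656 + 531
1656 = 3·531 + 63
531 = 8·63 + 27
63 = 2·27 + 9
27 = 3·9 + 0
gcd(183759210, 83771487) = 9.
Working backward:
9 = 63 − 2·27
9 = −2·531 + 17·63
9 = 17·1656 − 53·531
9 = −53·12123 + 388·1656
9 = 388·74394 − 2381·12123
9 = −2381·2690307 + 86104·74394
9 = 86104·16216236 − 519005·2690307
9 = −519005·83771487 + 2681129·16216236
9 = 2681129·183759210 − 5881263·83771487
So 9 = (2681129)·183759210 + (-5881263)·83771487.

9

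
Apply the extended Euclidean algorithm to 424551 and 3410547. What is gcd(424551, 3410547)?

3

Repeated division:
3410547 = 8·424551 + 14139
424551 = 30·14139 + 381
14139 = 37·381 + 42
381 = 9·42 + 3
42 = 14·3 + 0
gcd(424551, 3410547) = 3.
Working backward:
3 = 381 − 9·42
3 = −9·14139 + 334·381
3 = 334·424551 − 10029·14139
3 = −10029·3410547 + 80566·424551
So 3 = (-10029)·3410547 + (80566)·424551.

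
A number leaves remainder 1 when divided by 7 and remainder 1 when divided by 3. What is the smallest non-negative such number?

Write x = 1 + 7·k. Then 7·k ≡ 1 − 1 ≡ 0 (mod 3).
Need 7⁻¹ mod 3. Extended Euclid on (3, 1):
3 = 3·1 + 0
7⁻¹ ≡ 1 (mod 3), so k ≡ 1·0 ≡ 0 (mod 3).
x = 1 + 7·0 = 1.

1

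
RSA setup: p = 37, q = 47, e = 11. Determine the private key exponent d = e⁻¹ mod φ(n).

1355

φ(n) = (p−1)(q−1) = 36·46 = 1656.
Need d with 11·d ≡ 1 (mod 1656). Apply the extended Euclidean algorithm:
1656 = 150*11 + 6
11 = 1*6 + 5
6 = 1*5 + 1
5 = 5*1 + 0
Back-substitute:
1 = 6 − 5
1 = −11 + 2·6
1 = 2·1656 − 301·11
So 11·(-301) ≡ 1 (mod 1656), hence d ≡ -301 ≡ 1355 (mod 1656).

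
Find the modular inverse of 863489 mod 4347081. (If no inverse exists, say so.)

477158

Extended Euclidean algorithm:
4347081 = 5·863489 + 29636
863489 = 29·29636 + 4045
29636 = 7·4045 + 1321
4045 = 3·1321 + 82
1321 = 16·82 + 9
82 = 9·9 + 1
9 = 9·1 + 0
gcd = 1, so the inverse exists. Back-substitute:
1 = 82 − 9·9
1 = −9·1321 + 145·82
1 = 145·4045 − 444·1321
1 = −444·29636 + 3253·4045
1 = 3253·863489 − 94781·29636
1 = −94781·4347081 + 477158·863489
So 863489·477158 ≡ 1 (mod 4347081).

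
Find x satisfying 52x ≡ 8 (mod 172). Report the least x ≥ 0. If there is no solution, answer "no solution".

First find gcd(52, 172):
172 = 3·52 + 16
52 = 3·16 + 4
16 = 4·4 + 0
gcd = 4 and 4 | 8, so solutions exist. Divide through by 4: 13x ≡ 2 (mod 43).
Now find 13⁻¹ mod 43:
43 = 3*13 + 4
13 = 3*4 + 1
4 = 4*1 + 0
Back-substitute:
1 = 13 − 3·4
1 = −3·43 + 10·13
So 13⁻¹ ≡ 10 (mod 43).
Then x ≡ 10·2 ≡ 20 (mod 43); the smallest non-negative solution is x = 20.

20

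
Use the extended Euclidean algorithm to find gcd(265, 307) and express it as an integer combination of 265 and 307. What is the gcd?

Euclidean algorithm:
307 = 1×265 + 42
265 = 6×42 + 13
42 = 3×13 + 3
13 = 4×3 + 1
3 = 3×1 + 0
gcd(265, 307) = 1.
Working backward:
1 = 13 − 4·3
1 = −4·42 + 13·13
1 = 13·265 − 82·42
1 = −82·307 + 95·265
So 1 = (-82)·307 + (95)·265.

1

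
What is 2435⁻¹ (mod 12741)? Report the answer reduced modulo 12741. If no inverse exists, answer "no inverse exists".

7451

Apply the Euclidean algorithm to 12741 and 2435:
12741 = 5*2435 + 566
2435 = 4*566 + 171
566 = 3*171 + 53
171 = 3*53 + 12
53 = 4*12 + 5
12 = 2*5 + 2
5 = 2*2 + 1
2 = 2*1 + 0
gcd = 1, so the inverse exists. Back-substitute:
1 = 5 − 2·2
1 = −2·12 + 5·5
1 = 5·53 − 22·12
1 = −22·171 + 71·53
1 = 71·566 − 235·171
1 = −235·2435 + 1011·566
1 = 1011·12741 − 5290·2435
Thus 2435·(-5290) ≡ 1 (mod 12741); reducing, -5290 mod 12741 = 7451.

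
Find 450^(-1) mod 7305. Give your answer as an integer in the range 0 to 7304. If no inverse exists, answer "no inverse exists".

no inverse exists

Compute gcd(450, 7305):
7305 = 16·450 + 105
450 = 4·105 + 30
105 = 3·30 + 15
30 = 2·15 + 0
Since gcd = 15 > 1, 450 is not a unit mod 7305.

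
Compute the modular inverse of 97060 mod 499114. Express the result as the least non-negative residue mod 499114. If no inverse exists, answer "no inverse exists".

Euclidean algorithm on 499114, 97060:
499114 = 5·97060 + 13814
97060 = 7·13814 + 362
13814 = 38·362 + 58
362 = 6·58 + 14
58 = 4·14 + 2
14 = 7·2 + 0
gcd(97060, 499114) = 2 ≠ 1, so 97060 has no multiplicative inverse modulo 499114.

no inverse exists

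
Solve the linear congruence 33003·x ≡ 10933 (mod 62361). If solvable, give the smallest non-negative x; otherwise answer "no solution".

no solution

gcd(33003, 62361):
62361 = 1·33003 + 29358
33003 = 1·29358 + 3645
29358 = 8·3645 + 198
3645 = 18·198 + 81
198 = 2·81 + 36
81 = 2·36 + 9
36 = 4·9 + 0
gcd = 9, but 9 ∤ 10933, so the congruence has no solution.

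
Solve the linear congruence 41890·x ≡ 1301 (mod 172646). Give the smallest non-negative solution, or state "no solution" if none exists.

gcd(41890, 172646):
172646 = 4×41890 + 5086
41890 = 8×5086 + 1202
5086 = 4×1202 + 278
1202 = 4×278 + 90
278 = 3×90 + 8
90 = 11×8 + 2
8 = 4×2 + 0
gcd = 2, but 2 ∤ 1301, so the congruence has no solution.

no solution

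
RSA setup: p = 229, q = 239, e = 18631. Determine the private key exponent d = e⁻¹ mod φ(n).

φ(n) = (p−1)(q−1) = 228·238 = 54264.
Need d with 18631·d ≡ 1 (mod 54264). Apply the extended Euclidean algorithm:
54264 = 2*18631 + 17002
18631 = 1*17002 + 1629
17002 = 10*1629 + 712
1629 = 2*712 + 205
712 = 3*205 + 97
205 = 2*97 + 11
97 = 8*11 + 9
11 = 1*9 + 2
9 = 4*2 + 1
2 = 2*1 + 0
Back-substitute:
1 = 9 − 4·2
1 = −4·11 + 5·9
1 = 5·97 − 44·11
1 = −44·205 + 93·97
1 = 93·712 − 323·205
1 = −323·1629 + 739·712
1 = 739·17002 − 7713·1629
1 = −7713·18631 + 8452·17002
1 = 8452·54264 − 24617·18631
So 18631·(-24617) ≡ 1 (mod 54264), hence d ≡ -24617 ≡ 29647 (mod 54264).

29647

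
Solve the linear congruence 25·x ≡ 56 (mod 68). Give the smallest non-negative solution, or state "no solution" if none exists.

First find gcd(25, 68):
68 = 2·25 + 18
25 = 1·18 + 7
18 = 2·7 + 4
7 = 1·4 + 3
4 = 1·3 + 1
3 = 3·1 + 0
gcd = 1, so a unique solution mod 68 exists.
Back-substitute for the Bézout coefficients:
1 = 4 − 3
1 = −7 + 2·4
1 = 2·18 − 5·7
1 = −5·25 + 7·18
1 = 7·68 − 19·25
So 25·(-19) ≡ 1 (mod 68), giving 25⁻¹ ≡ 49.
x ≡ 25⁻¹·56 ≡ 49·56 ≡ 24 (mod 68).

24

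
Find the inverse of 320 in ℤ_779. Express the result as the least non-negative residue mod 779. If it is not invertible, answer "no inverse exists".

538

Apply the Euclidean algorithm to 779 and 320:
779 = 2·320 + 139
320 = 2·139 + 42
139 = 3·42 + 13
42 = 3·13 + 3
13 = 4·3 + 1
3 = 3·1 + 0
Since gcd(320, 779) = 1, back-substitute to write 1 as a combination:
1 = 13 − 4·3
1 = −4·42 + 13·13
1 = 13·139 − 43·42
1 = −43·320 + 99·139
1 = 99·779 − 241·320
Hence 320⁻¹ ≡ -241 ≡ 538 (mod 779).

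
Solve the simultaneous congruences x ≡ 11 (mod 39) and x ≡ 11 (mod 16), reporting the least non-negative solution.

Write x = 11 + 39·k. Then 39·k ≡ 11 − 11 ≡ 0 (mod 16).
Need 39⁻¹ mod 16. Extended Euclid on (16, 7):
16 = 2·7 + 2
7 = 3·2 + 1
2 = 2·1 + 0
Back-substitute:
1 = 7 − 3·2
1 = −3·16 + 7·7
39⁻¹ ≡ 7 (mod 16), so k ≡ 7·0 ≡ 0 (mod 16).
x = 11 + 39·0 = 11.

11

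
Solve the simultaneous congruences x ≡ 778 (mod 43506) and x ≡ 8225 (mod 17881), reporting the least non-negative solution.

728247712

Write x = 778 + 43506·k. Then 43506·k ≡ 8225 − 778 ≡ 7447 (mod 17881).
Need 43506⁻¹ mod 17881. Extended Euclid on (17881, 7744):
17881 = 2*7744 + 2393
7744 = 3*2393 + 565
2393 = 4*565 + 133
565 = 4*133 + 33
133 = 4*33 + 1
33 = 33*1 + 0
Back-substitute:
1 = 133 − 4·33
1 = −4·565 + 17·133
1 = 17·2393 − 72·565
1 = −72·7744 + 233·2393
1 = 233·17881 − 538·7744
43506⁻¹ ≡ 17343 (mod 17881), so k ≡ 17343·7447 ≡ 16739 (mod 17881).
x = 778 + 43506·16739 = 728247712.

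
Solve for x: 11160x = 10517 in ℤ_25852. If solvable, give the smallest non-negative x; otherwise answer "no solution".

no solution

gcd(11160, 25852):
25852 = 2×11160 + 3532
11160 = 3×3532 + 564
3532 = 6×564 + 148
564 = 3×148 + 120
148 = 1×120 + 28
120 = 4×28 + 8
28 = 3×8 + 4
8 = 2×4 + 0
gcd = 4, but 4 ∤ 10517, so the congruence has no solution.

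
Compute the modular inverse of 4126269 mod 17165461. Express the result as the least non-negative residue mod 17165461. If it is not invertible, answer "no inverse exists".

11531688

Run Euclid on (17165461, 4126269):
17165461 = 4×4126269 + 660385
4126269 = 6×660385 + 163959
660385 = 4×163959 + 4549
163959 = 36×4549 + 195
4549 = 23×195 + 64
195 = 3×64 + 3
64 = 21×3 + 1
3 = 3×1 + 0
The gcd is 1. Working backward:
1 = 64 − 21·3
1 = −21·195 + 64·64
1 = 64·4549 − 1493·195
1 = −1493·163959 + 53812·4549
1 = 53812·660385 − 216741·163959
1 = −216741·4126269 + 1354258·660385
1 = 1354258·17165461 − 5633773·4126269
So 4126269·(-5633773) ≡ 1 (mod 17165461), and -5633773 ≡ 11531688 (mod 17165461).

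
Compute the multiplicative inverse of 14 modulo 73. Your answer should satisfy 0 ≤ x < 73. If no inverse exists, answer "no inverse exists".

Run Euclid on (73, 14):
73 = 5·14 + 3
14 = 4·3 + 2
3 = 1·2 + 1
2 = 2·1 + 0
Since gcd(14, 73) = 1, back-substitute to write 1 as a combination:
1 = 3 − 2
1 = −14 + 5·3
1 = 5·73 − 26·14
Hence 14⁻¹ ≡ -26 ≡ 47 (mod 73).

47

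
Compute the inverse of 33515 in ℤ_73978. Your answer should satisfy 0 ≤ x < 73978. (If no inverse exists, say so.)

Extended Euclidean algorithm:
73978 = 2*33515 + 6948
33515 = 4*6948 + 5723
6948 = 1*5723 + 1225
5723 = 4*1225 + 823
1225 = 1*823 + 402
823 = 2*402 + 19
402 = 21*19 + 3
19 = 6*3 + 1
3 = 3*1 + 0
The gcd is 1. Working backward:
1 = 19 − 6·3
1 = −6·402 + 127·19
1 = 127·823 − 260·402
1 = −260·1225 + 387·823
1 = 387·5723 − 1808·1225
1 = −1808·6948 + 2195·5723
1 = 2195·33515 − 10588·6948
1 = −10588·73978 + 23371·33515
So 33515·23371 ≡ 1 (mod 73978).

23371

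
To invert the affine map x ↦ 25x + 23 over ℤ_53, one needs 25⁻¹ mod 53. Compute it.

17

Apply the Euclidean algorithm to 53 and 25:
53 = 2·25 + 3
25 = 8·3 + 1
3 = 3·1 + 0
gcd = 1, so the inverse exists. Back-substitute:
1 = 25 − 8·3
1 = −8·53 + 17·25
So 25·17 ≡ 1 (mod 53).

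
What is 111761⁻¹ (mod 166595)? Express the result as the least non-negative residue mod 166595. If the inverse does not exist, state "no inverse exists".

Compute gcd(111761, 166595):
166595 = 1·111761 + 54834
111761 = 2·54834 + 2093
54834 = 26·2093 + 416
2093 = 5·416 + 13
416 = 32·13 + 0
gcd(111761, 166595) = 13 ≠ 1, so 111761 has no multiplicative inverse modulo 166595.

no inverse exists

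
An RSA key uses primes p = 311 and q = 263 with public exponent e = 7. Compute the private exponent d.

φ(n) = (p−1)(q−1) = 310·262 = 81220.
Need d with 7·d ≡ 1 (mod 81220). Apply the extended Euclidean algorithm:
81220 = 11602×7 + 6
7 = 1×6 + 1
6 = 6×1 + 0
Back-substitute:
1 = 7 − 6
1 = −81220 + 11603·7
So 7·11603 ≡ 1 (mod 81220), hence d = 11603.

11603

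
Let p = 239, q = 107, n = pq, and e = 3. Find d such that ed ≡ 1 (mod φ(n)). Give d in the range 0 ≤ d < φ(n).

16819

φ(n) = (p−1)(q−1) = 238·106 = 25228.
Need d with 3·d ≡ 1 (mod 25228). Apply the extended Euclidean algorithm:
25228 = 8409×3 + 1
3 = 3×1 + 0
Back-substitute:
1 = 25228 − 8409·3
So 3·(-8409) ≡ 1 (mod 25228), hence d ≡ -8409 ≡ 16819 (mod 25228).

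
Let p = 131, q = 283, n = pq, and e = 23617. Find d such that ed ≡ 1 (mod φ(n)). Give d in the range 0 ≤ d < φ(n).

13393

φ(n) = (p−1)(q−1) = 130·282 = 36660.
Need d with 23617·d ≡ 1 (mod 36660). Apply the extended Euclidean algorithm:
36660 = 1×23617 + 13043
23617 = 1×13043 + 10574
13043 = 1×10574 + 2469
10574 = 4×2469 + 698
2469 = 3×698 + 375
698 = 1×375 + 323
375 = 1×323 + 52
323 = 6×52 + 11
52 = 4×11 + 8
11 = 1×8 + 3
8 = 2×3 + 2
3 = 1×2 + 1
2 = 2×1 + 0
Back-substitute:
1 = 3 − 2
1 = −8 + 3·3
1 = 3·11 − 4·8
1 = −4·52 + 19·11
1 = 19·323 − 118·52
1 = −118·375 + 137·323
1 = 137·698 − 255·375
1 = −255·2469 + 902·698
1 = 902·10574 − 3863·2469
1 = −3863·13043 + 4765·10574
1 = 4765·23617 − 8628·13043
1 = −8628·36660 + 13393·23617
So 23617·13393 ≡ 1 (mod 36660), hence d = 13393.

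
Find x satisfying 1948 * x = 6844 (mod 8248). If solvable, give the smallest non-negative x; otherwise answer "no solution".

1803

First find gcd(1948, 8248):
8248 = 4×1948 + 456
1948 = 4×456 + 124
456 = 3×124 + 84
124 = 1×84 + 40
84 = 2×40 + 4
40 = 10×4 + 0
gcd = 4 and 4 | 6844, so solutions exist. Divide through by 4: 487x ≡ 1711 (mod 2062).
Now find 487⁻¹ mod 2062:
2062 = 4*487 + 114
487 = 4*114 + 31
114 = 3*31 + 21
31 = 1*21 + 10
21 = 2*10 + 1
10 = 10*1 + 0
Back-substitute:
1 = 21 − 2·10
1 = −2·31 + 3·21
1 = 3·114 − 11·31
1 = −11·487 + 47·114
1 = 47·2062 − 199·487
So 487·(-199) ≡ 1 (mod 2062), i.e. 487⁻¹ ≡ 1863.
Then x ≡ 1863·1711 ≡ 1803 (mod 2062); the smallest non-negative solution is x = 1803.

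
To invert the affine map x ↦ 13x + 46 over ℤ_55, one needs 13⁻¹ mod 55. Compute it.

17

Apply the Euclidean algorithm to 55 and 13:
55 = 4·13 + 3
13 = 4·3 + 1
3 = 3·1 + 0
gcd = 1, so the inverse exists. Back-substitute:
1 = 13 − 4·3
1 = −4·55 + 17·13
So 13·17 ≡ 1 (mod 55).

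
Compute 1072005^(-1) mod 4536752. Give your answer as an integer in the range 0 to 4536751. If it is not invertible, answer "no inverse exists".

Euclidean algorithm on 4536752, 1072005:
4536752 = 4×1072005 + 248732
1072005 = 4×248732 + 77077
248732 = 3×77077 + 17501
77077 = 4×17501 + 7073
17501 = 2×7073 + 3355
7073 = 2×3355 + 363
3355 = 9×363 + 88
363 = 4×88 + 11
88 = 8×11 + 0
gcd(1072005, 4536752) = 11 ≠ 1, so 1072005 has no multiplicative inverse modulo 4536752.

no inverse exists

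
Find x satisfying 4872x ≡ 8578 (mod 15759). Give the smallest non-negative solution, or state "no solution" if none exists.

no solution

gcd(4872, 15759):
15759 = 3·4872 + 1143
4872 = 4·1143 + 300
1143 = 3·300 + 243
300 = 1·243 + 57
243 = 4·57 + 15
57 = 3·15 + 12
15 = 1·12 + 3
12 = 4·3 + 0
gcd = 3, but 3 ∤ 8578, so the congruence has no solution.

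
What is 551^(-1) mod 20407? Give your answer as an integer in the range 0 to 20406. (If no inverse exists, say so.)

11222

gcd(20407, 551) by repeated division:
20407 = 37*551 + 20
551 = 27*20 + 11
20 = 1*11 + 9
11 = 1*9 + 2
9 = 4*2 + 1
2 = 2*1 + 0
Since gcd(551, 20407) = 1, back-substitute to write 1 as a combination:
1 = 9 − 4·2
1 = −4·11 + 5·9
1 = 5·20 − 9·11
1 = −9·551 + 248·20
1 = 248·20407 − 9185·551
So 551·(-9185) ≡ 1 (mod 20407), and -9185 ≡ 11222 (mod 20407).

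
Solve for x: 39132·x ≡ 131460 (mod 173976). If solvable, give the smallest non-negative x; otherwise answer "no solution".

First find gcd(39132, 173976):
173976 = 4×39132 + 17448
39132 = 2×17448 + 4236
17448 = 4×4236 + 504
4236 = 8×504 + 204
504 = 2×204 + 96
204 = 2×96 + 12
96 = 8×12 + 0
gcd = 12 and 12 | 131460, so solutions exist. Divide through by 12: 3261x ≡ 10955 (mod 14498).
Now find 3261⁻¹ mod 14498:
14498 = 4×3261 + 1454
3261 = 2×1454 + 353
1454 = 4×353 + 42
353 = 8×42 + 17
42 = 2×17 + 8
17 = 2×8 + 1
8 = 8×1 + 0
Back-substitute:
1 = 17 − 2·8
1 = −2·42 + 5·17
1 = 5·353 − 42·42
1 = −42·1454 + 173·353
1 = 173·3261 − 388·1454
1 = −388·14498 + 1725·3261
So 3261⁻¹ ≡ 1725 (mod 14498).
Then x ≡ 1725·10955 ≡ 6481 (mod 14498); the smallest non-negative solution is x = 6481.

6481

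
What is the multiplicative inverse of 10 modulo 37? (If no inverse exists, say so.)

26

Run Euclid on (37, 10):
37 = 3*10 + 7
10 = 1*7 + 3
7 = 2*3 + 1
3 = 3*1 + 0
gcd = 1, so the inverse exists. Back-substitute:
1 = 7 − 2·3
1 = −2·10 + 3·7
1 = 3·37 − 11·10
Thus 10·(-11) ≡ 1 (mod 37); reducing, -11 mod 37 = 26.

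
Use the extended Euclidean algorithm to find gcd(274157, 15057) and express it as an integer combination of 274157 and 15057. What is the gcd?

1

Apply Euclid's algorithm to 274157 and 15057:
274157 = 18*15057 + 3131
15057 = 4*3131 + 2533
3131 = 1*2533 + 598
2533 = 4*598 + 141
598 = 4*141 + 34
141 = 4*34 + 5
34 = 6*5 + 4
5 = 1*4 + 1
4 = 4*1 + 0
gcd(274157, 15057) = 1.
Back-substituting:
1 = 5 − 4
1 = −34 + 7·5
1 = 7·141 − 29·34
1 = −29·598 + 123·141
1 = 123·2533 − 521·598
1 = −521·3131 + 644·2533
1 = 644·15057 − 3097·3131
1 = −3097·274157 + 56390·15057
So 1 = (-3097)·274157 + (56390)·15057.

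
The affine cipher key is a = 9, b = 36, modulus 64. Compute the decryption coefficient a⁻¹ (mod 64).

57

gcd(64, 9) by repeated division:
64 = 7·9 + 1
9 = 9·1 + 0
gcd = 1, so the inverse exists. Back-substitute:
1 = 64 − 7·9
Thus 9·(-7) ≡ 1 (mod 64); reducing, -7 mod 64 = 57.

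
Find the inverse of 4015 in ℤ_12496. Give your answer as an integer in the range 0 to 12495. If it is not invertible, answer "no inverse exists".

Compute gcd(4015, 12496):
12496 = 3·4015 + 451
4015 = 8·451 + 407
451 = 1·407 + 44
407 = 9·44 + 11
44 = 4·11 + 0
gcd(4015, 12496) = 11 ≠ 1, so 4015 has no multiplicative inverse modulo 12496.

no inverse exists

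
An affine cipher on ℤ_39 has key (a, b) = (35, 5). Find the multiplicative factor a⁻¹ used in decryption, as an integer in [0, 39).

29

Apply the Euclidean algorithm to 39 and 35:
39 = 1*35 + 4
35 = 8*4 + 3
4 = 1*3 + 1
3 = 3*1 + 0
gcd = 1, so the inverse exists. Back-substitute:
1 = 4 − 3
1 = −35 + 9·4
1 = 9·39 − 10·35
So 35·(-10) ≡ 1 (mod 39), and -10 ≡ 29 (mod 39).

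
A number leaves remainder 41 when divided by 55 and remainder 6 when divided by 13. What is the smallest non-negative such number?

Write x = 41 + 55·k. Then 55·k ≡ 6 − 41 ≡ 4 (mod 13).
Need 55⁻¹ mod 13. Extended Euclid on (13, 3):
13 = 4·3 + 1
3 = 3·1 + 0
Back-substitute:
1 = 13 − 4·3
55⁻¹ ≡ 9 (mod 13), so k ≡ 9·4 ≡ 10 (mod 13).
x = 41 + 55·10 = 591.

591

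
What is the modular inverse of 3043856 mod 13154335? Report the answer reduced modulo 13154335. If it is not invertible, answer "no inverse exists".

8923871

Apply the Euclidean algorithm to 13154335 and 3043856:
13154335 = 4*3043856 + 978911
3043856 = 3*978911 + 107123
978911 = 9*107123 + 14804
107123 = 7*14804 + 3495
14804 = 4*3495 + 824
3495 = 4*824 + 199
824 = 4*199 + 28
199 = 7*28 + 3
28 = 9*3 + 1
3 = 3*1 + 0
gcd = 1, so the inverse exists. Back-substitute:
1 = 28 − 9·3
1 = −9·199 + 64·28
1 = 64·824 − 265·199
1 = −265·3495 + 1124·824
1 = 1124·14804 − 4761·3495
1 = −4761·107123 + 34451·14804
1 = 34451·978911 − 314820·107123
1 = −314820·3043856 + 978911·978911
1 = 978911·13154335 − 4230464·3043856
Hence 3043856⁻¹ ≡ -4230464 ≡ 8923871 (mod 13154335).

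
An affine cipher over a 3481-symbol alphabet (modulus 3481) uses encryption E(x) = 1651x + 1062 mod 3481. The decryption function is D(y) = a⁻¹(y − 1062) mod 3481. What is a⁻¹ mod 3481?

Extended Euclidean algorithm:
3481 = 2·1651 + 179
1651 = 9·179 + 40
179 = 4·40 + 19
40 = 2·19 + 2
19 = 9·2 + 1
2 = 2·1 + 0
The gcd is 1. Working backward:
1 = 19 − 9·2
1 = −9·40 + 19·19
1 = 19·179 − 85·40
1 = −85·1651 + 784·179
1 = 784·3481 − 1653·1651
Thus 1651·(-1653) ≡ 1 (mod 3481); reducing, -1653 mod 3481 = 1828.

1828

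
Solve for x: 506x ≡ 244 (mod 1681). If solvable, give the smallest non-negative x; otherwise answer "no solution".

First find gcd(506, 1681):
1681 = 3*506 + 163
506 = 3*163 + 17
163 = 9*17 + 10
17 = 1*10 + 7
10 = 1*7 + 3
7 = 2*3 + 1
3 = 3*1 + 0
gcd = 1, so a unique solution mod 1681 exists.
Back-substitute for the Bézout coefficients:
1 = 7 − 2·3
1 = −2·10 + 3·7
1 = 3·17 − 5·10
1 = −5·163 + 48·17
1 = 48·506 − 149·163
1 = −149·1681 + 495·506
So 506·(495) ≡ 1 (mod 1681), giving 506⁻¹ ≡ 495.
x ≡ 506⁻¹·244 ≡ 495·244 ≡ 1429 (mod 1681).

1429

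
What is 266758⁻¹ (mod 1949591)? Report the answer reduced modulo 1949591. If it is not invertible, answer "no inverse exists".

Extended Euclidean algorithm:
1949591 = 7*266758 + 82285
266758 = 3*82285 + 19903
82285 = 4*19903 + 2673
19903 = 7*2673 + 1192
2673 = 2*1192 + 289
1192 = 4*289 + 36
289 = 8*36 + 1
36 = 36*1 + 0
The gcd is 1. Working backward:
1 = 289 − 8·36
1 = −8·1192 + 33·289
1 = 33·2673 − 74·1192
1 = −74·19903 + 551·2673
1 = 551·82285 − 2278·19903
1 = −2278·266758 + 7385·82285
1 = 7385·1949591 − 53973·266758
Hence 266758⁻¹ ≡ -53973 ≡ 1895618 (mod 1949591).

1895618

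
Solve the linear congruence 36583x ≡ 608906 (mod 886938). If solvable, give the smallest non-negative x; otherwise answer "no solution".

First find gcd(36583, 886938):
886938 = 24*36583 + 8946
36583 = 4*8946 + 799
8946 = 11*799 + 157
799 = 5*157 + 14
157 = 11*14 + 3
14 = 4*3 + 2
3 = 1*2 + 1
2 = 2*1 + 0
gcd = 1, so a unique solution mod 886938 exists.
Back-substitute for the Bézout coefficients:
1 = 3 − 2
1 = −14 + 5·3
1 = 5·157 − 56·14
1 = −56·799 + 285·157
1 = 285·8946 − 3191·799
1 = −3191·36583 + 13049·8946
1 = 13049·886938 − 316367·36583
So 36583·(-316367) ≡ 1 (mod 886938), giving 36583⁻¹ ≡ 570571.
x ≡ 36583⁻¹·608906 ≡ 570571·608906 ≡ 734408 (mod 886938).

734408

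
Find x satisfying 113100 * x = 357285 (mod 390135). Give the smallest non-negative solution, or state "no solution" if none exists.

First find gcd(113100, 390135):
390135 = 3×113100 + 50835
113100 = 2×50835 + 11430
50835 = 4×11430 + 5115
11430 = 2×5115 + 1200
5115 = 4×1200 + 315
1200 = 3×315 + 255
315 = 1×255 + 60
255 = 4×60 + 15
60 = 4×15 + 0
gcd = 15 and 15 | 357285, so solutions exist. Divide through by 15: 7540x ≡ 23819 (mod 26009).
Now find 7540⁻¹ mod 26009:
26009 = 3·7540 + 3389
7540 = 2·3389 + 762
3389 = 4·762 + 341
762 = 2·341 + 80
341 = 4·80 + 21
80 = 3·21 + 17
21 = 1·17 + 4
17 = 4·4 + 1
4 = 4·1 + 0
Back-substitute:
1 = 17 − 4·4
1 = −4·21 + 5·17
1 = 5·80 − 19·21
1 = −19·341 + 81·80
1 = 81·762 − 181·341
1 = −181·3389 + 805·762
1 = 805·7540 − 1791·3389
1 = −1791·26009 + 6178·7540
So 7540⁻¹ ≡ 6178 (mod 26009).
Then x ≡ 6178·23819 ≡ 20869 (mod 26009); the smallest non-negative solution is x = 20869.

20869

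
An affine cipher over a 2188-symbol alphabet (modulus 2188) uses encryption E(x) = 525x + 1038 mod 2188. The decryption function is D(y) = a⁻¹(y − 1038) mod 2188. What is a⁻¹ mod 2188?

gcd(2188, 525) by repeated division:
2188 = 4·525 + 88
525 = 5·88 + 85
88 = 1·85 + 3
85 = 28·3 + 1
3 = 3·1 + 0
gcd = 1, so the inverse exists. Back-substitute:
1 = 85 − 28·3
1 = −28·88 + 29·85
1 = 29·525 − 173·88
1 = −173·2188 + 721·525
So 525·721 ≡ 1 (mod 2188).

721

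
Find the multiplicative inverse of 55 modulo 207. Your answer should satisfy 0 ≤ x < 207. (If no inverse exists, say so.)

Apply the Euclidean algorithm to 207 and 55:
207 = 3×55 + 42
55 = 1×42 + 13
42 = 3×13 + 3
13 = 4×3 + 1
3 = 3×1 + 0
Since gcd(55, 207) = 1, back-substitute to write 1 as a combination:
1 = 13 − 4·3
1 = −4·42 + 13·13
1 = 13·55 − 17·42
1 = −17·207 + 64·55
So 55·64 ≡ 1 (mod 207).

64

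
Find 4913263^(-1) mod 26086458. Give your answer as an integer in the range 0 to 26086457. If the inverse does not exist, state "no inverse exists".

Run Euclid on (26086458, 4913263):
26086458 = 5·4913263 + 1520143
4913263 = 3·1520143 + 352834
1520143 = 4·352834 + 108807
352834 = 3·108807 + 26413
108807 = 4·26413 + 3155
26413 = 8·3155 + 1173
3155 = 2·1173 + 809
1173 = 1·809 + 364
809 = 2·364 + 81
364 = 4·81 + 40
81 = 2·40 + 1
40 = 40·1 + 0
The gcd is 1. Working backward:
1 = 81 − 2·40
1 = −2·364 + 9·81
1 = 9·809 − 20·364
1 = −20·1173 + 29·809
1 = 29·3155 − 78·1173
1 = −78·26413 + 653·3155
1 = 653·108807 − 2690·26413
1 = −2690·352834 + 8723·108807
1 = 8723·1520143 − 37582·352834
1 = −37582·4913263 + 121469·1520143
1 = 121469·26086458 − 644927·4913263
Hence 4913263⁻¹ ≡ -644927 ≡ 25441531 (mod 26086458).

25441531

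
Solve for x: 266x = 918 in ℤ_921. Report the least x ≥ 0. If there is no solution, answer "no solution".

45

First find gcd(266, 921):
921 = 3·266 + 123
266 = 2·123 + 20
123 = 6·20 + 3
20 = 6·3 + 2
3 = 1·2 + 1
2 = 2·1 + 0
gcd = 1, so a unique solution mod 921 exists.
Back-substitute for the Bézout coefficients:
1 = 3 − 2
1 = −20 + 7·3
1 = 7·123 − 43·20
1 = −43·266 + 93·123
1 = 93·921 − 322·266
So 266·(-322) ≡ 1 (mod 921), giving 266⁻¹ ≡ 599.
x ≡ 266⁻¹·918 ≡ 599·918 ≡ 45 (mod 921).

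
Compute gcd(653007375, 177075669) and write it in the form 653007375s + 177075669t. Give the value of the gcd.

3

Apply Euclid's algorithm to 653007375 and 177075669:
653007375 = 3×177075669 + 121780368
177075669 = 1×121780368 + 55295301
121780368 = 2×55295301 + 11189766
55295301 = 4×11189766 + 10536237
11189766 = 1×10536237 + 653529
10536237 = 16×653529 + 79773
653529 = 8×79773 + 15345
79773 = 5×15345 + 3048
15345 = 5×3048 + 105
3048 = 29×105 + 3
105 = 35×3 + 0
gcd(653007375, 177075669) = 3.
Express as a combination:
3 = 3048 − 29·105
3 = −29·15345 + 146·3048
3 = 146·79773 − 759·15345
3 = −759·653529 + 6218·79773
3 = 6218·10536237 − 100247·653529
3 = −100247·11189766 + 106465·10536237
3 = 106465·55295301 − 526107·11189766
3 = −526107·121780368 + 1158679·55295301
3 = 1158679·177075669 − 1684786·121780368
3 = −1684786·653007375 + 6213037·177075669
So 3 = (-1684786)·653007375 + (6213037)·177075669.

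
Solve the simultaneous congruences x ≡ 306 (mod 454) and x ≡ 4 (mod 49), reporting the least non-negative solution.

10294

Write x = 306 + 454·k. Then 454·k ≡ 4 − 306 ≡ 41 (mod 49).
Need 454⁻¹ mod 49. Extended Euclid on (49, 13):
49 = 3*13 + 10
13 = 1*10 + 3
10 = 3*3 + 1
3 = 3*1 + 0
Back-substitute:
1 = 10 − 3·3
1 = −3·13 + 4·10
1 = 4·49 − 15·13
454⁻¹ ≡ 34 (mod 49), so k ≡ 34·41 ≡ 22 (mod 49).
x = 306 + 454·22 = 10294.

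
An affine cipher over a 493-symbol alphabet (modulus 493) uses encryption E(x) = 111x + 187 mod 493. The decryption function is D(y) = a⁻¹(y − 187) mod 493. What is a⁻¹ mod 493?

Extended Euclidean algorithm:
493 = 4*111 + 49
111 = 2*49 + 13
49 = 3*13 + 10
13 = 1*10 + 3
10 = 3*3 + 1
3 = 3*1 + 0
gcd = 1, so the inverse exists. Back-substitute:
1 = 10 − 3·3
1 = −3·13 + 4·10
1 = 4·49 − 15·13
1 = −15·111 + 34·49
1 = 34·493 − 151·111
Hence 111⁻¹ ≡ -151 ≡ 342 (mod 493).

342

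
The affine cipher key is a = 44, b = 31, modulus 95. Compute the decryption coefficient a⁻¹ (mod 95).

gcd(95, 44) by repeated division:
95 = 2·44 + 7
44 = 6·7 + 2
7 = 3·2 + 1
2 = 2·1 + 0
Since gcd(44, 95) = 1, back-substitute to write 1 as a combination:
1 = 7 − 3·2
1 = −3·44 + 19·7
1 = 19·95 − 41·44
Hence 44⁻¹ ≡ -41 ≡ 54 (mod 95).

54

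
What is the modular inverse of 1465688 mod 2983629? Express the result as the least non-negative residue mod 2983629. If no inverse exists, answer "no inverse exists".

1327967

Apply the Euclidean algorithm to 2983629 and 1465688:
2983629 = 2×1465688 + 52253
1465688 = 28×52253 + 2604
52253 = 20×2604 + 173
2604 = 15×173 + 9
173 = 19×9 + 2
9 = 4×2 + 1
2 = 2×1 + 0
The gcd is 1. Working backward:
1 = 9 − 4·2
1 = −4·173 + 77·9
1 = 77·2604 − 1159·173
1 = −1159·52253 + 23257·2604
1 = 23257·1465688 − 652355·52253
1 = −652355·2983629 + 1327967·1465688
So 1465688·1327967 ≡ 1 (mod 2983629).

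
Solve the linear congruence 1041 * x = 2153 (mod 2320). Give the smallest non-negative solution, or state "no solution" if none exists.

713

First find gcd(1041, 2320):
2320 = 2*1041 + 238
1041 = 4*238 + 89
238 = 2*89 + 60
89 = 1*60 + 29
60 = 2*29 + 2
29 = 14*2 + 1
2 = 2*1 + 0
gcd = 1, so a unique solution mod 2320 exists.
Back-substitute for the Bézout coefficients:
1 = 29 − 14·2
1 = −14·60 + 29·29
1 = 29·89 − 43·60
1 = −43·238 + 115·89
1 = 115·1041 − 503·238
1 = −503·2320 + 1121·1041
So 1041·(1121) ≡ 1 (mod 2320), giving 1041⁻¹ ≡ 1121.
x ≡ 1041⁻¹·2153 ≡ 1121·2153 ≡ 713 (mod 2320).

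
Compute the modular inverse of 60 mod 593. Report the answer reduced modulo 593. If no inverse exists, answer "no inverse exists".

425

Run Euclid on (593, 60):
593 = 9×60 + 53
60 = 1×53 + 7
53 = 7×7 + 4
7 = 1×4 + 3
4 = 1×3 + 1
3 = 3×1 + 0
The gcd is 1. Working backward:
1 = 4 − 3
1 = −7 + 2·4
1 = 2·53 − 15·7
1 = −15·60 + 17·53
1 = 17·593 − 168·60
Hence 60⁻¹ ≡ -168 ≡ 425 (mod 593).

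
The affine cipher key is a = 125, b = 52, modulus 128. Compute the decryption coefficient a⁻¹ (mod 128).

85

Apply the Euclidean algorithm to 128 and 125:
128 = 1×125 + 3
125 = 41×3 + 2
3 = 1×2 + 1
2 = 2×1 + 0
Since gcd(125, 128) = 1, back-substitute to write 1 as a combination:
1 = 3 − 2
1 = −125 + 42·3
1 = 42·128 − 43·125
Hence 125⁻¹ ≡ -43 ≡ 85 (mod 128).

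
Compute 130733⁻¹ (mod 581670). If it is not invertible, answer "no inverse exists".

37997

gcd(581670, 130733) by repeated division:
581670 = 4·130733 + 58738
130733 = 2·58738 + 13257
58738 = 4·13257 + 5710
13257 = 2·5710 + 1837
5710 = 3·1837 + 199
1837 = 9·199 + 46
199 = 4·46 + 15
46 = 3·15 + 1
15 = 15·1 + 0
gcd = 1, so the inverse exists. Back-substitute:
1 = 46 − 3·15
1 = −3·199 + 13·46
1 = 13·1837 − 120·199
1 = −120·5710 + 373·1837
1 = 373·13257 − 866·5710
1 = −866·58738 + 3837·13257
1 = 3837·130733 − 8540·58738
1 = −8540·581670 + 37997·130733
So 130733·37997 ≡ 1 (mod 581670).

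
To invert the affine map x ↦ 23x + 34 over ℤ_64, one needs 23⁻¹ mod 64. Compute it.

39

gcd(64, 23) by repeated division:
64 = 2·23 + 18
23 = 1·18 + 5
18 = 3·5 + 3
5 = 1·3 + 2
3 = 1·2 + 1
2 = 2·1 + 0
The gcd is 1. Working backward:
1 = 3 − 2
1 = −5 + 2·3
1 = 2·18 − 7·5
1 = −7·23 + 9·18
1 = 9·64 − 25·23
Hence 23⁻¹ ≡ -25 ≡ 39 (mod 64).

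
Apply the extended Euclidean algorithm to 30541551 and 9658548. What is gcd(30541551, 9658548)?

Euclidean algorithm:
30541551 = 3×9658548 + 1565907
9658548 = 6×1565907 + 263106
1565907 = 5×263106 + 250377
263106 = 1×250377 + 12729
250377 = 19×12729 + 8526
12729 = 1×8526 + 4203
8526 = 2×4203 + 120
4203 = 35×120 + 3
120 = 40×3 + 0
gcd(30541551, 9658548) = 3.
Working backward:
3 = 4203 − 35·120
3 = −35·8526 + 71·4203
3 = 71·12729 − 106·8526
3 = −106·250377 + 2085·12729
3 = 2085·263106 − 2191·250377
3 = −2191·1565907 + 13040·263106
3 = 13040·9658548 − 80431·1565907
3 = −80431·30541551 + 254333·9658548
So 3 = (-80431)·30541551 + (254333)·9658548.

3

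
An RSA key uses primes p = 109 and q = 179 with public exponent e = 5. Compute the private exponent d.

3845

φ(n) = (p−1)(q−1) = 108·178 = 19224.
Need d with 5·d ≡ 1 (mod 19224). Apply the extended Euclidean algorithm:
19224 = 3844·5 + 4
5 = 1·4 + 1
4 = 4·1 + 0
Back-substitute:
1 = 5 − 4
1 = −19224 + 3845·5
So 5·3845 ≡ 1 (mod 19224), hence d = 3845.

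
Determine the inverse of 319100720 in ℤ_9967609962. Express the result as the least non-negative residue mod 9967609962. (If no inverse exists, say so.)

Euclidean algorithm on 9967609962, 319100720:
9967609962 = 31×319100720 + 75487642
319100720 = 4×75487642 + 17150152
75487642 = 4×17150152 + 6887034
17150152 = 2×6887034 + 3376084
6887034 = 2×3376084 + 134866
3376084 = 25×134866 + 4434
134866 = 30×4434 + 1846
4434 = 2×1846 + 742
1846 = 2×742 + 362
742 = 2×362 + 18
362 = 20×18 + 2
18 = 9×2 + 0
Since gcd = 2 > 1, 319100720 is not a unit mod 9967609962.

no inverse exists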